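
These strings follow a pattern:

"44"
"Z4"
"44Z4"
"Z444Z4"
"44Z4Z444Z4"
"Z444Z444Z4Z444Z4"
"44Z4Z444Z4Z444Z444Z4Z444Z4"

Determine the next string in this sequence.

This is a Fibonacci-style word recurrence s(k) = s(k−2)·s(k−1): e.g. 44·Z4 = 44Z4.
Continuing: Z444Z444Z4Z444Z4 · 44Z4Z444Z4Z444Z444Z4Z444Z4 gives term 8.

Z444Z444Z4Z444Z444Z4Z444Z4Z444Z444Z4Z444Z4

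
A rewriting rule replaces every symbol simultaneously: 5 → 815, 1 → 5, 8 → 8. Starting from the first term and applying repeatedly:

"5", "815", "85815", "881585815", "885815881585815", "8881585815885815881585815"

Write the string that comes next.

Applying the rule to each of the 25 symbols of 8881585815885815881585815 gives the pieces 8 8 8 5 815 8 815 8 5 815 8 8 815 8 5 815 8 8 5 815 8 815 8 5 815, which concatenate to the answer.

88858158815858158881585815885815881585815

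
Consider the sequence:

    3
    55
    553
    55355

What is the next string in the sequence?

55355553

Each term (from the third on) is the previous term followed by the one before it: term 3 = 55·3 = 553.
Continuing: 55355 · 553 gives term 5.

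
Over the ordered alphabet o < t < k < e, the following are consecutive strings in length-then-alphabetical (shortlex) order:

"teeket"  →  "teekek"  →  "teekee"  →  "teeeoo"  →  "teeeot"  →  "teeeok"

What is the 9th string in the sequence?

Continuing the enumeration 3 steps past teeeok: teeeok → teeeoe → teeeto → (answer).

teeett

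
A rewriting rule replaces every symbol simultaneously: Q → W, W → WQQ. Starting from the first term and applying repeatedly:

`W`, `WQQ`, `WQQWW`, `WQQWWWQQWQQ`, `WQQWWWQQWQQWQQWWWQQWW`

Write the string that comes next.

φ(WQQWWWQQWQQWQQWWWQQWW) expands symbol-by-symbol to WQQ W W WQQ WQQ WQQ W W WQQ W W WQQ W W WQQ WQQ WQQ W W WQQ WQQ; joining the 21 pieces gives the next term.

WQQWWWQQWQQWQQWWWQQWWWQQWWWQQWQQWQQWWWQQWQQ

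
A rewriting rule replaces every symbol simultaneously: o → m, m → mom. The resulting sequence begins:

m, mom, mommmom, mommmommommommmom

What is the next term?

Rewriting the 17 symbols of mommmommommommmom one by one yields mom m mom mom mom m mom mom m mom mom m mom mom mom m mom; concatenated:

mommmommommommmommommmommommmommommommmom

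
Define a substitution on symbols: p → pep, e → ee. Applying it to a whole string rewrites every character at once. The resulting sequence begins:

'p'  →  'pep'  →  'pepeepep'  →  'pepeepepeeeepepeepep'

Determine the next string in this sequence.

pepeepepeeeepepeepepeeeeeeeepepeepepeeeepepeepep

Applying the rule to each of the 20 symbols of pepeepepeeeepepeepep gives the pieces pep ee pep ee ee pep ee pep ee ee ee ee pep ee pep ee ee pep ee pep, which concatenate to the answer.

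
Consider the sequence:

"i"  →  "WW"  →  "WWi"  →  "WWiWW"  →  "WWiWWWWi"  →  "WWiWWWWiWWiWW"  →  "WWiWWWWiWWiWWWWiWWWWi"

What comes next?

WWiWWWWiWWiWWWWiWWWWiWWiWWWWiWWiWW

Each term (from the third on) is the previous term followed by the one before it: term 3 = WW·i = WWi.
The next term joins WWiWWWWiWWiWWWWiWWWWi and WWiWWWWiWWiWW.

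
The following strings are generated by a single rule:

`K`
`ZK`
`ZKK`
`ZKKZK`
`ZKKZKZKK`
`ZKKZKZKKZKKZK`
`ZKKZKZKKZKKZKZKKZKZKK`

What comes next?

From term 3 onward, concatenate the last term with the second-to-last: ZK·K = ZKK, ZKK·ZK = ZKKZK, …
Continuing: ZKKZKZKKZKKZKZKKZKZKK · ZKKZKZKKZKKZK gives term 8.

ZKKZKZKKZKKZKZKKZKZKKZKKZKZKKZKKZK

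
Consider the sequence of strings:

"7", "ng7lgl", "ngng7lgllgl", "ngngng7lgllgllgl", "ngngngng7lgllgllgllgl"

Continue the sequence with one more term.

ngngngngng7lgllgllgllgllgl

Each term wraps the previous one in ng on the left and lgl on the right.
One more step from ngngngng7lgllgllgllgl gives the answer.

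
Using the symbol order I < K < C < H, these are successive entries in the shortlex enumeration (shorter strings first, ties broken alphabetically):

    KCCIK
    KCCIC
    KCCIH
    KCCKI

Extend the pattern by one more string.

KCCKK

Find the rightmost character of KCCKI below H, bump it to the next letter, and reset everything to its right to I.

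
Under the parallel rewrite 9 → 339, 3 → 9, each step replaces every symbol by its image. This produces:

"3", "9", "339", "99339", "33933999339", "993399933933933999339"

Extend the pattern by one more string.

Rewriting the 21 symbols of 993399933933933999339 one by one yields 339 339 9 9 339 339 339 9 9 339 9 9 339 9 9 339 339 339 9 9 339; concatenated:

3393399933933933999339993399933933933999339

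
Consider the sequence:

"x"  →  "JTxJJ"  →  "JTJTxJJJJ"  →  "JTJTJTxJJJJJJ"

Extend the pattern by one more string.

s(k+1) = JT·s(k)·JJ, so each term gains JT as a prefix and JJ as a suffix.
Applying this once more to JTJTJTxJJJJJJ:

JTJTJTJTxJJJJJJJJ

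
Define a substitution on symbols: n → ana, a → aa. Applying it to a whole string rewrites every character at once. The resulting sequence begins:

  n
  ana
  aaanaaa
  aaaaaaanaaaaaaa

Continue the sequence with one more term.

Replace each of the 15 characters of aaaaaaanaaaaaaa in place — aa aa aa aa aa aa aa ana aa aa aa aa aa aa aa — and concatenate.

aaaaaaaaaaaaaaanaaaaaaaaaaaaaaa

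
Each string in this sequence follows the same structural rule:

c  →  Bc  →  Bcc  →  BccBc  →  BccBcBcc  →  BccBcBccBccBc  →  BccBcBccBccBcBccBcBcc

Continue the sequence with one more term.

BccBcBccBccBcBccBcBccBccBcBccBccBc

This is a Fibonacci-style word recurrence s(k) = s(k−1)·s(k−2): e.g. Bc·c = Bcc.
So term 8 is BccBcBccBccBcBccBcBcc·BccBcBccBccBc.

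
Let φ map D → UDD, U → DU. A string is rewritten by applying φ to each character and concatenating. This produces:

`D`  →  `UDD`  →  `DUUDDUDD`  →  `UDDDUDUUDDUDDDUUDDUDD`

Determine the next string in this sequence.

DUUDDUDDUDDDUUDDDUDUUDDUDDDUUDDUDDUDDDUDUUDDUDDDUUDDUDD

φ(UDDDUDUUDDUDDDUUDDUDD) expands symbol-by-symbol to DU UDD UDD UDD DU UDD DU DU UDD UDD DU UDD UDD UDD DU DU UDD UDD DU UDD UDD; joining the 21 pieces gives the next term.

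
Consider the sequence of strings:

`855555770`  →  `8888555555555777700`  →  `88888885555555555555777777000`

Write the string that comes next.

888888888855555555555555555777777770000

Reading off run lengths: 8 runs 1, 4, 7; 5 runs 5, 9, 13; 7 runs 2, 4, 6; 0 runs 1, 2, 3 — each is linear in n (n = 1, 2, …).
Setting n = 4 gives 10, 17, 8, 4 characters in each block.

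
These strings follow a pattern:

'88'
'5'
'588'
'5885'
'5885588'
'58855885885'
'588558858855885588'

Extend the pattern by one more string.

58855885885588558858855885885

This is a Fibonacci-style word recurrence s(k) = s(k−1)·s(k−2): e.g. 5·88 = 588.
Continuing: 588558858855885588 · 58855885885 gives term 8.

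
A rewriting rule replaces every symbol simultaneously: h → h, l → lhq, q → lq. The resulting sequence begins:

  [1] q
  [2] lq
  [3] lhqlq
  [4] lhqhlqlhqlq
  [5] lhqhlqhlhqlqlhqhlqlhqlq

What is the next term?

lhqhlqhlhqlqhlhqhlqlhqlqlhqhlqhlhqlqlhqhlqlhqlq

Applying the rule to each of the 23 symbols of lhqhlqhlhqlqlhqhlqlhqlq gives the pieces lhq h lq h lhq lq h lhq h lq lhq lq lhq h lq h lhq lq lhq h lq lhq lq, which concatenate to the answer.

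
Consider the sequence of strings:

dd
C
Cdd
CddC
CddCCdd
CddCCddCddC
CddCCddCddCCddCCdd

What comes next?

Each term (from the third on) is the previous term followed by the one before it: term 3 = C·dd = Cdd.
So term 8 is CddCCddCddCCddCCdd·CddCCddCddC.

CddCCddCddCCddCCddCddCCddCddC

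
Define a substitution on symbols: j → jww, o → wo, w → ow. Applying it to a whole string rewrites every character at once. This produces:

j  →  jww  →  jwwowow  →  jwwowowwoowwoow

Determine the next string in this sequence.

Rewriting the 15 symbols of jwwowowwoowwoow one by one yields jww ow ow wo ow wo ow ow wo wo ow ow wo wo ow; concatenated:

jwwowowwoowwoowowwowoowowwowoow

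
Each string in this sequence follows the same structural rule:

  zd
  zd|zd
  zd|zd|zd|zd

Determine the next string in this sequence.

Each string is two copies of the previous one joined by '|'.
So the next term is two copies of zd|zd|zd|zd with '|' between the halves.

zd|zd|zd|zd|zd|zd|zd|zd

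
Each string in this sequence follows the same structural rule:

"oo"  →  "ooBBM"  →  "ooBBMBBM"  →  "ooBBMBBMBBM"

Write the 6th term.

ooBBMBBMBBMBBMBBM

Each term is the previous one with BBM appended.
From ooBBMBBMBBM, 2 further steps: ooBBMBBMBBM → ooBBMBBMBBMBBM → (answer).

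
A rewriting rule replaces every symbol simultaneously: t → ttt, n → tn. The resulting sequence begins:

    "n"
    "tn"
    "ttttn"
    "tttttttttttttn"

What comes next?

φ(tttttttttttttn) expands symbol-by-symbol to ttt ttt ttt ttt ttt ttt ttt ttt ttt ttt ttt ttt ttt tn; joining the 14 pieces gives the next term.

ttttttttttttttttttttttttttttttttttttttttn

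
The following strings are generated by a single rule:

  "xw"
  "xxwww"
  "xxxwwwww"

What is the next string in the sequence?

xxxxwwwwwww

Each string has the form x^{n} w^{2n-1} (n = 1, 2, …).
At n = 4 the blocks have lengths 4, 7.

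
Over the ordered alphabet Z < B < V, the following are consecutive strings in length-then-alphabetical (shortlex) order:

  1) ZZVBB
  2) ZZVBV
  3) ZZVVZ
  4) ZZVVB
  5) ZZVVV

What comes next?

The successor of ZZVVV increments the rightmost position that isn't already V and resets every position after it to Z.

ZBZZZ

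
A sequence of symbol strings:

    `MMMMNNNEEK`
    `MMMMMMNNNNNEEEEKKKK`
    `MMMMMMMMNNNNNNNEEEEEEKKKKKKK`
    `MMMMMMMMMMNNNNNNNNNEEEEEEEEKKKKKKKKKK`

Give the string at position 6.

Reading off run lengths: M runs 4, 6, 8, 10; N runs 3, 5, 7, 9; E runs 2, 4, 6, 8; K runs 1, 4, 7, 10 — each is linear in n (n = 1, 2, …).
For term 6, n = 6, so the run lengths are 14, 13, 12, 16.

MMMMMMMMMMMMMMNNNNNNNNNNNNNEEEEEEEEEEEEKKKKKKKKKKKKKKKK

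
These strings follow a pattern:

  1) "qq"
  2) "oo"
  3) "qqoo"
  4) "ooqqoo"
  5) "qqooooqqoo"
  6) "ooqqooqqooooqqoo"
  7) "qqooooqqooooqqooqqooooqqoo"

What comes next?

Each term (from the third on) is the two preceding terms concatenated in order: term 3 = qq·oo = qqoo.
So term 8 is ooqqooqqooooqqoo·qqooooqqooooqqooqqooooqqoo.

ooqqooqqooooqqooqqooooqqooooqqooqqooooqqoo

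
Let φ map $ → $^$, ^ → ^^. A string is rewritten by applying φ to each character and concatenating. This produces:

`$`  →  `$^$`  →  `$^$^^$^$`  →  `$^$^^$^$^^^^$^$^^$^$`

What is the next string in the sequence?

Applying the rule to each of the 20 symbols of $^$^^$^$^^^^$^$^^$^$ gives the pieces $^$ ^^ $^$ ^^ ^^ $^$ ^^ $^$ ^^ ^^ ^^ ^^ $^$ ^^ $^$ ^^ ^^ $^$ ^^ $^$, which concatenate to the answer.

$^$^^$^$^^^^$^$^^$^$^^^^^^^^$^$^^$^$^^^^$^$^^$^$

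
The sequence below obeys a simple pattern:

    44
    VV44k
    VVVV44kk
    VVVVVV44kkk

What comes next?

VVVVVVVV44kkkk

Every step adds VV to the front and k to the end of the previous string.
So the next term is VV·VVVVVV44kkk·k.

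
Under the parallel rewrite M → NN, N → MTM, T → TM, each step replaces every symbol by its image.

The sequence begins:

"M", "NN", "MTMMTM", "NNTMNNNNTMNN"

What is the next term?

Expanding NNTMNNNNTMNN: N→MTM, N→MTM, T→TM, M→NN, N→MTM, N→MTM, N→MTM, N→MTM, T→TM, M→NN, N→MTM, N→MTM. Concatenated: MTM MTM TM NN MTM MTM MTM MTM TM NN MTM MTM.

MTMMTMTMNNMTMMTMMTMMTMTMNNMTMMTM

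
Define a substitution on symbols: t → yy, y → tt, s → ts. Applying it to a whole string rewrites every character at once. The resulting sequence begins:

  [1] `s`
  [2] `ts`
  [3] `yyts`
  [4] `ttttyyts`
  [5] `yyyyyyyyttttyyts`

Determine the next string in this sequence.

Rewriting the 16 symbols of yyyyyyyyttttyyts one by one yields tt tt tt tt tt tt tt tt yy yy yy yy tt tt yy ts; concatenated:

ttttttttttttttttyyyyyyyyttttyyts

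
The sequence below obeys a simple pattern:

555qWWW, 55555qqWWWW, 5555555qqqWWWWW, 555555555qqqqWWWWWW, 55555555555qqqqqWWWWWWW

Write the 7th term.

555555555555555qqqqqqqWWWWWWWWW

Reading off run lengths: 5 runs 3, 5, 7, 9, 11; q runs 1, 2, 3, 4, 5; W runs 3, 4, 5, 6, 7 — each is linear in n (n = 1, 2, …).
At n = 7 the blocks have lengths 15, 7, 9.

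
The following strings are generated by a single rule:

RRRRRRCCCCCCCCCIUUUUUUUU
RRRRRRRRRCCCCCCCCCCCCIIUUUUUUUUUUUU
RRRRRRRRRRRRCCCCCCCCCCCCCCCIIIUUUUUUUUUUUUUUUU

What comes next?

Term n consists of 3n R's, followed by 3n+3 C's, followed by n-1 I's, followed by 4n U's, where the shown terms are n = 2, 3, 4.
For the next term, n = 5, so the run lengths are 15, 18, 4, 20.

RRRRRRRRRRRRRRRCCCCCCCCCCCCCCCCCCIIIIUUUUUUUUUUUUUUUUUUUU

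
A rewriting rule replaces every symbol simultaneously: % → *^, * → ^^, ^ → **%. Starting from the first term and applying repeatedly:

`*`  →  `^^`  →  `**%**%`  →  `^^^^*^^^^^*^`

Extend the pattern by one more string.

Expanding ^^^^*^^^^^*^: ^→**%, ^→**%, ^→**%, ^→**%, *→^^, ^→**%, ^→**%, ^→**%, ^→**%, ^→**%, *→^^, ^→**%. Concatenated: **% **% **% **% ^^ **% **% **% **% **% ^^ **%.

**%**%**%**%^^**%**%**%**%**%^^**%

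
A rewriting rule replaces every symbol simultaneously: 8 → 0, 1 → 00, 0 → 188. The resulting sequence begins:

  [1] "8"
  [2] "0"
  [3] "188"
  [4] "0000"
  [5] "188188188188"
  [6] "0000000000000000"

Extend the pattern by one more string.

188188188188188188188188188188188188188188188188

φ(0000000000000000) expands symbol-by-symbol to 188 188 188 188 188 188 188 188 188 188 188 188 188 188 188 188; joining the 16 pieces gives the next term.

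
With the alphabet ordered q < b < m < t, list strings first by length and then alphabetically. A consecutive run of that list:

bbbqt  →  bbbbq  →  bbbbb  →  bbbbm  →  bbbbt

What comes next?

The successor of bbbbt increments the rightmost position that isn't already t and resets every position after it to q.

bbbmq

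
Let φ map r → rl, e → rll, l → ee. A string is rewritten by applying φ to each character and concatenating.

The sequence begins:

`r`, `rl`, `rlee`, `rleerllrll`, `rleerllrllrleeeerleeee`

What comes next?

Applying the rule to each of the 22 symbols of rleerllrllrleeeerleeee gives the pieces rl ee rll rll rl ee ee rl ee ee rl ee rll rll rll rll rl ee rll rll rll rll, which concatenate to the answer.

rleerllrllrleeeerleeeerleerllrllrllrllrleerllrllrllrll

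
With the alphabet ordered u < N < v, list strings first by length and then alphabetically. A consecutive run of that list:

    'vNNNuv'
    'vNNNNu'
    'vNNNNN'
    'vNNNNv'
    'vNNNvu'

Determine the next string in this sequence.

vNNNvN

Treat vNNNvu as a base-3 numeral over the given alphabet and add one, carrying through any trailing v's.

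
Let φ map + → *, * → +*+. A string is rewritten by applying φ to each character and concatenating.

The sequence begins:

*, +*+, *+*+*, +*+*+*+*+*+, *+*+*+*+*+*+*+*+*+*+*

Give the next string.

Applying the rule to each of the 21 symbols of *+*+*+*+*+*+*+*+*+*+* gives the pieces +*+ * +*+ * +*+ * +*+ * +*+ * +*+ * +*+ * +*+ * +*+ * +*+ * +*+, which concatenate to the answer.

+*+*+*+*+*+*+*+*+*+*+*+*+*+*+*+*+*+*+*+*+*+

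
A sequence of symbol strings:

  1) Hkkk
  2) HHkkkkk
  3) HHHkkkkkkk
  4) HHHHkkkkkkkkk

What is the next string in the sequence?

The n-th term is n H's then 2n+1 k's (n = 1, 2, …).
Setting n = 5 gives 5, 11 characters in each block.

HHHHHkkkkkkkkkkk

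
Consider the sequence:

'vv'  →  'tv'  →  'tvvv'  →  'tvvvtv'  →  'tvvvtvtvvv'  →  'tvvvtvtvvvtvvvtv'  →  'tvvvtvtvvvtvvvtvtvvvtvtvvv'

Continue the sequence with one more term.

Each term (from the third on) is the previous term followed by the one before it: term 3 = tv·vv = tvvv.
Continuing: tvvvtvtvvvtvvvtvtvvvtvtvvv · tvvvtvtvvvtvvvtv gives term 8.

tvvvtvtvvvtvvvtvtvvvtvtvvvtvvvtvtvvvtvvvtv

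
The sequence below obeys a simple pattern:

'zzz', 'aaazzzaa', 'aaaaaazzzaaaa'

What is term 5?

Each term wraps the previous one in aaa on the left and aa on the right.
From aaaaaazzzaaaa, 2 further steps: aaaaaazzzaaaa → aaaaaaaaazzzaaaaaa → (answer).

aaaaaaaaaaaazzzaaaaaaaa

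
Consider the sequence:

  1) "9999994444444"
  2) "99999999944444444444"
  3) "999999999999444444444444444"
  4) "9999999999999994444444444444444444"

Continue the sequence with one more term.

99999999999999999944444444444444444444444

Term n consists of 3n 9's, followed by 4n-1 4's, where the shown terms are n = 2, 3, 4, 5.
Setting n = 6 gives 18, 23 characters in each block.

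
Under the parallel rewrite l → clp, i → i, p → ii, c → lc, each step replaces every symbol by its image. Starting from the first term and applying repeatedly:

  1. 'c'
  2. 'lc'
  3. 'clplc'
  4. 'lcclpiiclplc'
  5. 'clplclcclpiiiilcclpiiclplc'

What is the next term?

lcclpiiclplcclplclcclpiiiiiiclplclcclpiiiilcclpiiclplc

φ(clplclcclpiiiilcclpiiclplc) expands symbol-by-symbol to lc clp ii clp lc clp lc lc clp ii i i i i clp lc lc clp ii i i lc clp ii clp lc; joining the 26 pieces gives the next term.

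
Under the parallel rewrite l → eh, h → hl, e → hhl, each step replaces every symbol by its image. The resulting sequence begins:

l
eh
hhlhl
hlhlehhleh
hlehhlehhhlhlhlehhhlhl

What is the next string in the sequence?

Replace each of the 22 characters of hlehhlehhhlhlhlehhhlhl in place — hl eh hhl hl hl eh hhl hl hl hl eh hl eh hl eh hhl hl hl hl eh hl eh — and concatenate.

hlehhhlhlhlehhhlhlhlhlehhlehhlehhhlhlhlhlehhleh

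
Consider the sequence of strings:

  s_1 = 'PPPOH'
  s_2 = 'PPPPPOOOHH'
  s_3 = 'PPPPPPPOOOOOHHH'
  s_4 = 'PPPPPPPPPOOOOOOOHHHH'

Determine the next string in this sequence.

Term n consists of 2n+1 P's, followed by 2n-1 O's, followed by n H's (n = 1, 2, …).
Setting n = 5 gives 11, 9, 5 characters in each block.

PPPPPPPPPPPOOOOOOOOOHHHHH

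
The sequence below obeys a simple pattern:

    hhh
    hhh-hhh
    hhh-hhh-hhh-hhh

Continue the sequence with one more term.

Each string is two copies of the previous one joined by '-'.
One more doubling of hhh-hhh-hhh-hhh gives the answer.

hhh-hhh-hhh-hhh-hhh-hhh-hhh-hhh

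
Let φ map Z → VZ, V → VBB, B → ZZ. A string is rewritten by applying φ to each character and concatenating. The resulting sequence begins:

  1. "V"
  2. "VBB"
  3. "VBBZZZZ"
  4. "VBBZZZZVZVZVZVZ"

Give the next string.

VBBZZZZVZVZVZVZVBBVZVBBVZVBBVZVBBVZ

Replace each of the 15 characters of VBBZZZZVZVZVZVZ in place — VBB ZZ ZZ VZ VZ VZ VZ VBB VZ VBB VZ VBB VZ VBB VZ — and concatenate.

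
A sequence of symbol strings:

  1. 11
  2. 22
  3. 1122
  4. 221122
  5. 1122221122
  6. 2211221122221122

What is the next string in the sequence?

11222211222211221122221122

This is a Fibonacci-style word recurrence s(k) = s(k−2)·s(k−1): e.g. 11·22 = 1122.
So term 7 is 1122221122·2211221122221122.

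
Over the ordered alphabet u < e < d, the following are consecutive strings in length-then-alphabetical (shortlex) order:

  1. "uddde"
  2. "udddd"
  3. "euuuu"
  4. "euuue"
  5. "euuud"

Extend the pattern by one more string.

euueu

Treat euuud as a base-3 numeral over the given alphabet and add one, carrying through any trailing d's.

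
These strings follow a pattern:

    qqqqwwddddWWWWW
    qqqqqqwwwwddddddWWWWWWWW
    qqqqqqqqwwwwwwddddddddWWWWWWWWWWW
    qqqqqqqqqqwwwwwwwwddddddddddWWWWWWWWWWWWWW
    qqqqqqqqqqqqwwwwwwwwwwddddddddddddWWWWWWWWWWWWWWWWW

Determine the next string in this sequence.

Each string has the form q^{2n} w^{2n-2} d^{2n} W^{3n-1}, where the shown terms are n = 2, 3, 4, 5, 6.
For the next term, n = 7, so the run lengths are 14, 12, 14, 20.

qqqqqqqqqqqqqqwwwwwwwwwwwwddddddddddddddWWWWWWWWWWWWWWWWWWWW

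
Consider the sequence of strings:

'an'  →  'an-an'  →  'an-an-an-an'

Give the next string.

s(k+1) = s(k)·-·s(k) — each term doubles the last with '-' between the halves.
Doubling an-an-an-an with '-' between the halves:

an-an-an-an-an-an-an-an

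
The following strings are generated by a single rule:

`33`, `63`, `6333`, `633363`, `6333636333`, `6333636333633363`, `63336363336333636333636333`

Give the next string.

633363633363336363336363336333636333633363

Each term (from the third on) is the previous term followed by the one before it: term 3 = 63·33 = 6333.
The next term joins 63336363336333636333636333 and 6333636333633363.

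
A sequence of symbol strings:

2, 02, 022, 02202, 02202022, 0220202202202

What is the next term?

Each term (from the third on) is the previous term followed by the one before it: term 3 = 02·2 = 022.
Continuing: 0220202202202 · 02202022 gives term 7.

022020220220202202022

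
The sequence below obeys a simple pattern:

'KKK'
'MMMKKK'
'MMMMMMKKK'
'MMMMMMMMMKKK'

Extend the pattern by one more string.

The strings grow by a fixed prefix MMM each time.
Applying this once more to MMMMMMMMMKKK:

MMMMMMMMMMMMKKK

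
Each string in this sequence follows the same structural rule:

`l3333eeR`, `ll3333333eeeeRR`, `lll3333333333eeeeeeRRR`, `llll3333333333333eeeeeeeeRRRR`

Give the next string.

lllll3333333333333333eeeeeeeeeeRRRRR

The n-th term is n l's then 3n+1 3's then 2n e's then n R's (n = 1, 2, …).
Setting n = 5 gives 5, 16, 10, 5 characters in each block.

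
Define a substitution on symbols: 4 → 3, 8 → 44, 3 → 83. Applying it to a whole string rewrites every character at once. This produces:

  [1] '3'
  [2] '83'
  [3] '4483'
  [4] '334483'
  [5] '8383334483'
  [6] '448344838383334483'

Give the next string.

334483334483448344838383334483

φ(448344838383334483) expands symbol-by-symbol to 3 3 44 83 3 3 44 83 44 83 44 83 83 83 3 3 44 83; joining the 18 pieces gives the next term.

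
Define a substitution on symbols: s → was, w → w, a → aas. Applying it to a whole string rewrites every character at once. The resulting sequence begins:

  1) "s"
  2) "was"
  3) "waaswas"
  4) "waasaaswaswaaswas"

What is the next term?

Replace each of the 17 characters of waasaaswaswaaswas in place — w aas aas was aas aas was w aas was w aas aas was w aas was — and concatenate.

waasaaswasaasaaswaswaaswaswaasaaswaswaaswas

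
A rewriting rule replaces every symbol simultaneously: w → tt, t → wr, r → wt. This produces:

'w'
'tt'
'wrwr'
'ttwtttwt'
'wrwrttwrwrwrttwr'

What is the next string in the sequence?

Rewriting the 16 symbols of wrwrttwrwrwrttwr one by one yields tt wt tt wt wr wr tt wt tt wt tt wt wr wr tt wt; concatenated:

ttwtttwtwrwrttwtttwtttwtwrwrttwt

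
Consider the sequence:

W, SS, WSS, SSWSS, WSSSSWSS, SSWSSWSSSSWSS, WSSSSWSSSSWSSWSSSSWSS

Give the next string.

From term 3 onward, concatenate the second-to-last term with the last: W·SS = WSS, SS·WSS = SSWSS, …
So term 8 is SSWSSWSSSSWSS·WSSSSWSSSSWSSWSSSSWSS.

SSWSSWSSSSWSSWSSSSWSSSSWSSWSSSSWSS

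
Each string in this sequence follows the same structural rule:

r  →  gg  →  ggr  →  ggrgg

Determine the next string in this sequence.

ggrggggr

This is a Fibonacci-style word recurrence s(k) = s(k−1)·s(k−2): e.g. gg·r = ggr.
So term 5 is ggrgg·ggr.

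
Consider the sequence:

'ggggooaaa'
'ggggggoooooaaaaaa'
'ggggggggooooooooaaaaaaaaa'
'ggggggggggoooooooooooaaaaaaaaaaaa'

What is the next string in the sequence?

Reading off run lengths: g runs 4, 6, 8, 10; o runs 2, 5, 8, 11; a runs 3, 6, 9, 12 — each is linear in n (n = 1, 2, …).
Setting n = 5 gives 12, 14, 15 characters in each block.

ggggggggggggooooooooooooooaaaaaaaaaaaaaaa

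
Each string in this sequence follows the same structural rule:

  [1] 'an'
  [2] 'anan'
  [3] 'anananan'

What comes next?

Every step duplicates the string.
One more doubling of anananan gives the answer.

anananananananan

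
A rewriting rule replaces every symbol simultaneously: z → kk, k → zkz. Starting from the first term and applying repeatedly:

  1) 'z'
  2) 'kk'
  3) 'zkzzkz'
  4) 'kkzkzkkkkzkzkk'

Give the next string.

zkzzkzkkzkzkkzkzzkzzkzzkzkkzkzkkzkzzkz

Applying the rule to each of the 14 symbols of kkzkzkkkkzkzkk gives the pieces zkz zkz kk zkz kk zkz zkz zkz zkz kk zkz kk zkz zkz, which concatenate to the answer.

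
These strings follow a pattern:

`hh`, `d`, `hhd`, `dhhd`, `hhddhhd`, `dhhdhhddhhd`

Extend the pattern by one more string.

This is a Fibonacci-style word recurrence s(k) = s(k−2)·s(k−1): e.g. hh·d = hhd.
Continuing: hhddhhd · dhhdhhddhhd gives term 7.

hhddhhddhhdhhddhhd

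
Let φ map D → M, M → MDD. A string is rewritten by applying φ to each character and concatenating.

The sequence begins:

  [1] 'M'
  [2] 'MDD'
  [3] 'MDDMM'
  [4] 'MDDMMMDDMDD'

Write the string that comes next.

Expanding MDDMMMDDMDD: M→MDD, D→M, D→M, M→MDD, M→MDD, M→MDD, D→M, D→M, M→MDD, D→M, D→M. Concatenated: MDD M M MDD MDD MDD M M MDD M M.

MDDMMMDDMDDMDDMMMDDMM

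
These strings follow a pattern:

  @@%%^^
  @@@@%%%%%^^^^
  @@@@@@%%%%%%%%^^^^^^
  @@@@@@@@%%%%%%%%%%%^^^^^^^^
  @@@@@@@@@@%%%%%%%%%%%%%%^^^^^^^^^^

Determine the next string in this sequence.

Each string has the form @^{2n} %^{3n-1} ^^{2n} (n = 1, 2, …).
At n = 6 the blocks have lengths 12, 17, 12.

@@@@@@@@@@@@%%%%%%%%%%%%%%%%%^^^^^^^^^^^^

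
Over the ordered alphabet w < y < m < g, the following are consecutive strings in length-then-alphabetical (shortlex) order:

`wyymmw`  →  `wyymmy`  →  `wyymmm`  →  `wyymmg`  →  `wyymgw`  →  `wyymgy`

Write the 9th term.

Advancing 3 positions from wyymgy through wyymgy → wyymgm → wyymgg reaches term 9.

wyygww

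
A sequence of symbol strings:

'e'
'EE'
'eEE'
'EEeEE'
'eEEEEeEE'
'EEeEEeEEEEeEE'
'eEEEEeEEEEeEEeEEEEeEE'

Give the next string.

EEeEEeEEEEeEEeEEEEeEEEEeEEeEEEEeEE

Each term (from the third on) is the two preceding terms concatenated in order: term 3 = e·EE = eEE.
Continuing: EEeEEeEEEEeEE · eEEEEeEEEEeEEeEEEEeEE gives term 8.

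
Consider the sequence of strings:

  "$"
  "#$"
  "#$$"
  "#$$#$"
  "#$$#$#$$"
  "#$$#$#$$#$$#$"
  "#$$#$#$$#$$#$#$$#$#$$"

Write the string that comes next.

This is a Fibonacci-style word recurrence s(k) = s(k−1)·s(k−2): e.g. #$·$ = #$$.
Continuing: #$$#$#$$#$$#$#$$#$#$$ · #$$#$#$$#$$#$ gives term 8.

#$$#$#$$#$$#$#$$#$#$$#$$#$#$$#$$#$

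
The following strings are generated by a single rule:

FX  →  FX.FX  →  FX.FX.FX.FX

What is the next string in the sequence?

Each string is two copies of the previous one joined by '.'.
So the next term is two copies of FX.FX.FX.FX with '.' between the halves.

FX.FX.FX.FX.FX.FX.FX.FX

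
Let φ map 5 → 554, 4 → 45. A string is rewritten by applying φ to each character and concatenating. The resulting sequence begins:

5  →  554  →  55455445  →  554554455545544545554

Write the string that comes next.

Replace each of the 21 characters of 554554455545544545554 in place — 554 554 45 554 554 45 45 554 554 554 45 554 554 45 45 554 45 554 554 554 45 — and concatenate.

5545544555455445455545545544555455445455544555455455445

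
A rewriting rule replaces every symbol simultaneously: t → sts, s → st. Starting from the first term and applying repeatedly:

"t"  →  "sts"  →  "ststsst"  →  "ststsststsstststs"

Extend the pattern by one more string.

ststsststsstststsststsstststsststsststsst

φ(ststsststsstststs) expands symbol-by-symbol to st sts st sts st st sts st sts st st sts st sts st sts st; joining the 17 pieces gives the next term.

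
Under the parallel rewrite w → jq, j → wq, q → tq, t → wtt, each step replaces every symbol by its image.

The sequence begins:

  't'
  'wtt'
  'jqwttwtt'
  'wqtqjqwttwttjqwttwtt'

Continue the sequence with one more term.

φ(wqtqjqwttwttjqwttwtt) expands symbol-by-symbol to jq tq wtt tq wq tq jq wtt wtt jq wtt wtt wq tq jq wtt wtt jq wtt wtt; joining the 20 pieces gives the next term.

jqtqwtttqwqtqjqwttwttjqwttwttwqtqjqwttwttjqwttwtt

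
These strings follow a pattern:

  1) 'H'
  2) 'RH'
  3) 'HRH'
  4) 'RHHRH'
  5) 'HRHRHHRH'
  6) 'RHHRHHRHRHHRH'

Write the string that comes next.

HRHRHHRHRHHRHHRHRHHRH

From term 3 onward, concatenate the second-to-last term with the last: H·RH = HRH, RH·HRH = RHHRH, …
The next term joins HRHRHHRH and RHHRHHRHRHHRH.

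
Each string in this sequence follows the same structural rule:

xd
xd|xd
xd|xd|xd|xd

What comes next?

Every step duplicates the string with '|' between the halves.
Doubling xd|xd|xd|xd with '|' between the halves:

xd|xd|xd|xd|xd|xd|xd|xd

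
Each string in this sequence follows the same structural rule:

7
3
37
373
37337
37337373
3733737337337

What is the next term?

Each term (from the third on) is the previous term followed by the one before it: term 3 = 3·7 = 37.
The next term joins 3733737337337 and 37337373.

373373733733737337373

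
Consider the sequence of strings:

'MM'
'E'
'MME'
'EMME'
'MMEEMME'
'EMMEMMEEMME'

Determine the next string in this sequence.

MMEEMMEEMMEMMEEMME

This is a Fibonacci-style word recurrence s(k) = s(k−2)·s(k−1): e.g. MM·E = MME.
Continuing: MMEEMME · EMMEMMEEMME gives term 7.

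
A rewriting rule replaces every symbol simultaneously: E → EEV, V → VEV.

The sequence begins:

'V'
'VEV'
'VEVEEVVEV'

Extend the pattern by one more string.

Rewriting each symbol of VEVEEVVEV: V→VEV, E→EEV, V→VEV, E→EEV, E→EEV, V→VEV, V→VEV, E→EEV, V→VEV, which concatenates to VEV EEV VEV EEV EEV VEV VEV EEV VEV.

VEVEEVVEVEEVEEVVEVVEVEEVVEV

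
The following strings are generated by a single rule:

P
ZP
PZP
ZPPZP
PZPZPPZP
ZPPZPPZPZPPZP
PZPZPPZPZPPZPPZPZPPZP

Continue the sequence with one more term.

ZPPZPPZPZPPZPPZPZPPZPZPPZPPZPZPPZP

This is a Fibonacci-style word recurrence s(k) = s(k−2)·s(k−1): e.g. P·ZP = PZP.
The next term joins ZPPZPPZPZPPZP and PZPZPPZPZPPZPPZPZPPZP.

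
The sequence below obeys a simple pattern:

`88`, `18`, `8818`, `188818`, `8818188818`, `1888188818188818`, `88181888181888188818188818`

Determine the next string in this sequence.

This is a Fibonacci-style word recurrence s(k) = s(k−2)·s(k−1): e.g. 88·18 = 8818.
So term 8 is 1888188818188818·88181888181888188818188818.

188818881818881888181888181888188818188818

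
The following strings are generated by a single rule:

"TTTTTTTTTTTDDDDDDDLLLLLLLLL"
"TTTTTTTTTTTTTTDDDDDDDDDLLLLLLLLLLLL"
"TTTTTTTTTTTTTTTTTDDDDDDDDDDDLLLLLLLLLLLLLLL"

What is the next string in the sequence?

Each string has the form T^{3n+2} D^{2n+1} L^{3n}, where the shown terms are n = 3, 4, 5.
At n = 6 the blocks have lengths 20, 13, 18.

TTTTTTTTTTTTTTTTTTTTDDDDDDDDDDDDDLLLLLLLLLLLLLLLLLL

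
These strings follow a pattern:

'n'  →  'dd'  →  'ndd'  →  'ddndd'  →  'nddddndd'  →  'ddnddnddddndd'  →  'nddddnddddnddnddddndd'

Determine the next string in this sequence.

ddnddnddddnddnddddnddddnddnddddndd

From term 3 onward, concatenate the second-to-last term with the last: n·dd = ndd, dd·ndd = ddndd, …
So term 8 is ddnddnddddndd·nddddnddddnddnddddndd.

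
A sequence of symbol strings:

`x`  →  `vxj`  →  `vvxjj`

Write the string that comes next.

vvvxjjj

Each term wraps the previous one in v on the left and j on the right.
So the next term is v·vvxjj·j.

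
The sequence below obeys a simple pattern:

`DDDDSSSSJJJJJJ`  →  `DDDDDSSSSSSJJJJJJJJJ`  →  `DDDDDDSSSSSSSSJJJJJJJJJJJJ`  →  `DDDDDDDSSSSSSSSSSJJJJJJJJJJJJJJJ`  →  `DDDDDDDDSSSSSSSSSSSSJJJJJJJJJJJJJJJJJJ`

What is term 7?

DDDDDDDDDDSSSSSSSSSSSSSSSSJJJJJJJJJJJJJJJJJJJJJJJJ

Each string has the form D^{n+3} S^{2n+2} J^{3n+3} (n = 1, 2, …).
Setting n = 7 gives 10, 16, 24 characters in each block.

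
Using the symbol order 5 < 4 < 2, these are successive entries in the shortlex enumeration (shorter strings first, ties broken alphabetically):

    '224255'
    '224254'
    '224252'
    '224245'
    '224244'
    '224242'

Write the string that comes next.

Find the rightmost character of 224242 below 2, bump it to the next letter, and reset everything to its right to 5.

224225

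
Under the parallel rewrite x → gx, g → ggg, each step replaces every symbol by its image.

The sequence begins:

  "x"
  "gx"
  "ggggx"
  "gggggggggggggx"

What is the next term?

Replace each of the 14 characters of gggggggggggggx in place — ggg ggg ggg ggg ggg ggg ggg ggg ggg ggg ggg ggg ggg gx — and concatenate.

ggggggggggggggggggggggggggggggggggggggggx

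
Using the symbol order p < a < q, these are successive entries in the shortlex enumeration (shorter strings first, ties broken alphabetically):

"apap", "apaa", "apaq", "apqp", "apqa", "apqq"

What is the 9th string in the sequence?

aapq

Advancing 3 positions from apqq through apqq → aapp → aapa reaches term 9.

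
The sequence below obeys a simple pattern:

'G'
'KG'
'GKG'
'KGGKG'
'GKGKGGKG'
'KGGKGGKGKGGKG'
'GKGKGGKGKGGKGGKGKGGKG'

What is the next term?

KGGKGGKGKGGKGGKGKGGKGKGGKGGKGKGGKG

Each term (from the third on) is the two preceding terms concatenated in order: term 3 = G·KG = GKG.
The next term joins KGGKGGKGKGGKG and GKGKGGKGKGGKGGKGKGGKG.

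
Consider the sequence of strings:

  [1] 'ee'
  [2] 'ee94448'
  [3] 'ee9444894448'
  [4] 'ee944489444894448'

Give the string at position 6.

The strings grow by a fixed suffix 94448 each time.
From ee944489444894448, 2 further steps: ee944489444894448 → ee94448944489444894448 → (answer).

ee9444894448944489444894448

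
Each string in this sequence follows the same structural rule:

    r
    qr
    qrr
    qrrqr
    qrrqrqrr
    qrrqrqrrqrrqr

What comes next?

qrrqrqrrqrrqrqrrqrqrr

Each term (from the third on) is the previous term followed by the one before it: term 3 = qr·r = qrr.
The next term joins qrrqrqrrqrrqr and qrrqrqrr.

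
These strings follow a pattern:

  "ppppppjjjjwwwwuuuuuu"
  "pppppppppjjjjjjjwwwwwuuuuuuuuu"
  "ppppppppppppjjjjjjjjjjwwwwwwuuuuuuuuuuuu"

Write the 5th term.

Reading off run lengths: p runs 6, 9, 12; j runs 4, 7, 10; w runs 4, 5, 6; u runs 6, 9, 12 — each is linear in n, where the shown terms are n = 2, 3, 4.
At n = 6 the blocks have lengths 18, 16, 8, 18.

ppppppppppppppppppjjjjjjjjjjjjjjjjwwwwwwwwuuuuuuuuuuuuuuuuuu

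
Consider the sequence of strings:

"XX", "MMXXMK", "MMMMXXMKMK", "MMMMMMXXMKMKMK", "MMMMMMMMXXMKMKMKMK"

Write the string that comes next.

s(k+1) = MM·s(k)·MK, so each term gains MM as a prefix and MK as a suffix.
Applying this once more to MMMMMMMMXXMKMKMKMK:

MMMMMMMMMMXXMKMKMKMKMK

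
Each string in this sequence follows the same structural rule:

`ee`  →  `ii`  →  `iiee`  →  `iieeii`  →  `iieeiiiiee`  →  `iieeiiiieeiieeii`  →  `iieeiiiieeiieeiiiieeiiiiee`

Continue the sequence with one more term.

iieeiiiieeiieeiiiieeiiiieeiieeiiiieeiieeii

This is a Fibonacci-style word recurrence s(k) = s(k−1)·s(k−2): e.g. ii·ee = iiee.
So term 8 is iieeiiiieeiieeiiiieeiiiiee·iieeiiiieeiieeii.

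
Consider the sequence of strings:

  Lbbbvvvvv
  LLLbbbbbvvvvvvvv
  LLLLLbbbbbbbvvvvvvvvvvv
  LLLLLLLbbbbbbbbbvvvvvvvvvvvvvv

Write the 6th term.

LLLLLLLLLLLbbbbbbbbbbbbbvvvvvvvvvvvvvvvvvvvv

The n-th term is 2n-1 L's then 2n+1 b's then 3n+2 v's (n = 1, 2, …).
Setting n = 6 gives 11, 13, 20 characters in each block.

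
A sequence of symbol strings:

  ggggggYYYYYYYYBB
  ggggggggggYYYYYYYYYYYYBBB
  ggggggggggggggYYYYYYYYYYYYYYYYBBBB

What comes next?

ggggggggggggggggggYYYYYYYYYYYYYYYYYYYYBBBBB

Reading off run lengths: g runs 6, 10, 14; Y runs 8, 12, 16; B runs 2, 3, 4 — each is linear in n, where the shown terms are n = 2, 3, 4.
For the next term, n = 5, so the run lengths are 18, 20, 5.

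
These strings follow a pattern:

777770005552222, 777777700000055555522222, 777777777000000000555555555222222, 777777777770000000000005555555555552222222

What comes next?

Each string has the form 7^{2n+3} 0^{3n} 5^{3n} 2^{n+3} (n = 1, 2, …).
For the next term, n = 5, so the run lengths are 13, 15, 15, 8.

777777777777700000000000000055555555555555522222222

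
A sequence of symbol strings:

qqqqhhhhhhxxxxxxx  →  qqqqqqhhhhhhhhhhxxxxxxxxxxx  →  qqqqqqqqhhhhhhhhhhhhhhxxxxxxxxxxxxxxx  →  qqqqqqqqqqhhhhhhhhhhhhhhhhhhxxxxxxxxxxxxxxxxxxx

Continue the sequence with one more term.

qqqqqqqqqqqqhhhhhhhhhhhhhhhhhhhhhhxxxxxxxxxxxxxxxxxxxxxxx

The n-th term is 2n q's then 4n-2 h's then 4n-1 x's, where the shown terms are n = 2, 3, 4, 5.
Setting n = 6 gives 12, 22, 23 characters in each block.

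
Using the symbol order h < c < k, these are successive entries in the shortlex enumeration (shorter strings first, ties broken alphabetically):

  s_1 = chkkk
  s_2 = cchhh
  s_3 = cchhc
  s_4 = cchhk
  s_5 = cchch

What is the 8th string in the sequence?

cchkh

Advancing 3 positions from cchch through cchch → cchcc → cchck reaches term 8.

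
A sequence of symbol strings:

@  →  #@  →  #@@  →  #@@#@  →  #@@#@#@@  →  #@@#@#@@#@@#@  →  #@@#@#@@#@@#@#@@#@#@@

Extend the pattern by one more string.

#@@#@#@@#@@#@#@@#@#@@#@@#@#@@#@@#@

This is a Fibonacci-style word recurrence s(k) = s(k−1)·s(k−2): e.g. #@·@ = #@@.
The next term joins #@@#@#@@#@@#@#@@#@#@@ and #@@#@#@@#@@#@.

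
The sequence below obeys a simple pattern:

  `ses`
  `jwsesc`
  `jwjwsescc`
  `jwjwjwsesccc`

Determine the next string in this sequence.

s(k+1) = jw·s(k)·c, so each term gains jw as a prefix and c as a suffix.
Applying this once more to jwjwjwsesccc:

jwjwjwjwsescccc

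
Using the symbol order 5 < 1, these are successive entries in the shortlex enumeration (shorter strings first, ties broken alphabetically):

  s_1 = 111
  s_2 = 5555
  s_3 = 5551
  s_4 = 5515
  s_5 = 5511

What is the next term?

The successor of 5511 increments the rightmost position that isn't already 1 and resets every position after it to 5.

5155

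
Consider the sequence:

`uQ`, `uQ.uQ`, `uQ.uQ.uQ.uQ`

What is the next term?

uQ.uQ.uQ.uQ.uQ.uQ.uQ.uQ

Every step duplicates the string with '.' between the halves.
So the next term is two copies of uQ.uQ.uQ.uQ with '.' between the halves.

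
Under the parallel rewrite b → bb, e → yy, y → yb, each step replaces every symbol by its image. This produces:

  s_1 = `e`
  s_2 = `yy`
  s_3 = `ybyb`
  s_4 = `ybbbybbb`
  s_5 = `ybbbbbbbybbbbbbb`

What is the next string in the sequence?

ybbbbbbbbbbbbbbbybbbbbbbbbbbbbbb

Applying the rule to each of the 16 symbols of ybbbbbbbybbbbbbb gives the pieces yb bb bb bb bb bb bb bb yb bb bb bb bb bb bb bb, which concatenate to the answer.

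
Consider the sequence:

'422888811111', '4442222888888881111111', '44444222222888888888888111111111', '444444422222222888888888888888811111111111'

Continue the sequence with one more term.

Each string has the form 4^{2n-1} 2^{2n} 8^{4n} 1^{2n+3} (n = 1, 2, …).
For the next term, n = 5, so the run lengths are 9, 10, 20, 13.

4444444442222222222888888888888888888881111111111111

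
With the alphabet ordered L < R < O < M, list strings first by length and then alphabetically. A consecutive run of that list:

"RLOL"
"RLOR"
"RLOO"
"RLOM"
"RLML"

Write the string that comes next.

Find the rightmost character of RLML below M, bump it to the next letter, and reset everything to its right to L.

RLMR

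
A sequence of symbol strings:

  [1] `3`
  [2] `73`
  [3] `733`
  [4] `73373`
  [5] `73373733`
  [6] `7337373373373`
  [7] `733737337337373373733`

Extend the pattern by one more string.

7337373373373733737337337373373373

Each term (from the third on) is the previous term followed by the one before it: term 3 = 73·3 = 733.
So term 8 is 733737337337373373733·7337373373373.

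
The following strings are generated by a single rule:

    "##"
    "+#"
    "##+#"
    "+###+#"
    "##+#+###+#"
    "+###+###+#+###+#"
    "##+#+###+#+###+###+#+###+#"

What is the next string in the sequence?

From term 3 onward, concatenate the second-to-last term with the last: ##·+# = ##+#, +#·##+# = +###+#, …
So term 8 is +###+###+#+###+#·##+#+###+#+###+###+#+###+#.

+###+###+#+###+###+#+###+#+###+###+#+###+#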